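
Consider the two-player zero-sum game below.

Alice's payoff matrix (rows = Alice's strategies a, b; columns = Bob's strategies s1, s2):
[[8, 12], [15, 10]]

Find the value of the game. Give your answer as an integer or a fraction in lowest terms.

100/9

Row minima are 8 and 10, so Alice's maximin is 10; column maxima are 15 and 12, so Bob's minimax is 12. These differ, so the equilibrium is in mixed strategies.
Let Alice play a with probability p. Bob is indifferent when 8p + 15(1−p) = 12p + 10(1−p), giving p = 5/9.
Let Bob play s1 with probability q. Alice is indifferent when 8q + 12(1−q) = 15q + 10(1−q), giving q = 2/9.
The value is 8·(2/9) + (12)·(7/9) = 100/9.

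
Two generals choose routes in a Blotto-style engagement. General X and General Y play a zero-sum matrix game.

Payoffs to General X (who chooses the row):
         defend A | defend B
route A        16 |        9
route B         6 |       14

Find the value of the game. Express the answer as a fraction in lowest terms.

Row minima are 9 and 6, so General X's maximin is 9; column maxima are 16 and 14, so General Y's minimax is 14. These differ, so the equilibrium is in mixed strategies.
Let General X play route A with probability p. General Y is indifferent when 16p + 6(1−p) = 9p + 14(1−p), giving p = 8/15.
Let General Y play defend A with probability q. General X is indifferent when 16q + 9(1−q) = 6q + 14(1−q), giving q = 1/3.
The value is 16·(1/3) + (9)·(2/3) = 34/3.

34/3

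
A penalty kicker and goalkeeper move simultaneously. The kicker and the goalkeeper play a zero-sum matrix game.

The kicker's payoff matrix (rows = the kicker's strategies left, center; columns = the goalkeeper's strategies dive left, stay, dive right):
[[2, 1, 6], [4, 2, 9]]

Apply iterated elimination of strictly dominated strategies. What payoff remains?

Column dive right is strictly dominated by dive left for the goalkeeper (2<6, 4<9); eliminate dive right.
Column dive left is strictly dominated by stay for the goalkeeper (1<2, 2<4); eliminate dive left.
Row left is strictly dominated by row center (2>1); eliminate left.
Only (center, stay) remains, with payoff 2.

2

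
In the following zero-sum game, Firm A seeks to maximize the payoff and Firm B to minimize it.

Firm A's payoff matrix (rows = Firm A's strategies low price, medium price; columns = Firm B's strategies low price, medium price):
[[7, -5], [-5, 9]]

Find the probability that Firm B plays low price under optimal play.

Row minima are -5 and -5, so Firm A's maximin is -5; column maxima are 7 and 9, so Firm B's minimax is 7. These differ, so the equilibrium is in mixed strategies.
Let Firm B play low price with probability q. Firm A is indifferent when 7q − 5(1−q) = −5q + 9(1−q), giving q = 7/13.

7/13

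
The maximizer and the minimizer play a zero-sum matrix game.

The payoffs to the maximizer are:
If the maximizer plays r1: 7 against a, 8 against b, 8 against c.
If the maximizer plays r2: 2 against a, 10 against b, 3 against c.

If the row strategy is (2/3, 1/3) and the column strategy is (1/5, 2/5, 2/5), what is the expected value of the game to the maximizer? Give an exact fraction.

Against (1/5, 2/5, 2/5), each row's expected payoff is r1: 39/5; r2: 28/5.
Taking the (2/3, 1/3)-weighted average: (2/3)·(39/5) + (1/3)·(28/5) = 106/15.

106/15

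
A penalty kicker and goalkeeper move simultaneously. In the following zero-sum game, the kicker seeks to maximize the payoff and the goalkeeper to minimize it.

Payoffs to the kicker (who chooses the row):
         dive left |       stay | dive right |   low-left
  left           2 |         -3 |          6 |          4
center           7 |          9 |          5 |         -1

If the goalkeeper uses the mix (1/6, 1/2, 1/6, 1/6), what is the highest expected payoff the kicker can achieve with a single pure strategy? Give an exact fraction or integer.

left: (2)·(1/6) + (-3)·(1/2) + (6)·(1/6) + (4)·(1/6) = 1/2.
center: (7)·(1/6) + (9)·(1/2) + (5)·(1/6) + (-1)·(1/6) = 19/3.
The best pure response is center with expected payoff 19/3.

19/3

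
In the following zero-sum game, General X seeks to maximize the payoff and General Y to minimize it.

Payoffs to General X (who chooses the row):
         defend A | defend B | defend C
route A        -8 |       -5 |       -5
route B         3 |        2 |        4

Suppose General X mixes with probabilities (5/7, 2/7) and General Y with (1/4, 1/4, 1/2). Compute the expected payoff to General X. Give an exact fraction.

Against (1/4, 1/4, 1/2), each row's expected payoff is route A: -23/4; route B: 13/4.
Taking the (5/7, 2/7)-weighted average: (5/7)·(-23/4) + (2/7)·(13/4) = -89/28.

-89/28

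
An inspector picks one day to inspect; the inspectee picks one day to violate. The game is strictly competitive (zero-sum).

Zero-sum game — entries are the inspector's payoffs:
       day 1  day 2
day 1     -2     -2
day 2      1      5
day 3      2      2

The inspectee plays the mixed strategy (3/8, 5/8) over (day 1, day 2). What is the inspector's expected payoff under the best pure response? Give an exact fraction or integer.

day 1: (-2)·(3/8) + (-2)·(5/8) = -2.
day 2: (1)·(3/8) + (5)·(5/8) = 7/2.
day 3: (2)·(3/8) + (2)·(5/8) = 2.
The best pure response is day 2 with expected payoff 7/2.

7/2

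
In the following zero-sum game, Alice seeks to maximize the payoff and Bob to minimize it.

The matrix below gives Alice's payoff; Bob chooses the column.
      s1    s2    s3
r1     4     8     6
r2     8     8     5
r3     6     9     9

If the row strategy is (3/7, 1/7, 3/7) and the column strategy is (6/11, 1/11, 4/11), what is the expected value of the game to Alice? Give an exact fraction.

Against (6/11, 1/11, 4/11), each row's expected payoff is r1: 56/11; r2: 76/11; r3: 81/11.
Taking the (3/7, 1/7, 3/7)-weighted average: (3/7)·(56/11) + (1/7)·(76/11) + (3/7)·(81/11) = 487/77.

487/77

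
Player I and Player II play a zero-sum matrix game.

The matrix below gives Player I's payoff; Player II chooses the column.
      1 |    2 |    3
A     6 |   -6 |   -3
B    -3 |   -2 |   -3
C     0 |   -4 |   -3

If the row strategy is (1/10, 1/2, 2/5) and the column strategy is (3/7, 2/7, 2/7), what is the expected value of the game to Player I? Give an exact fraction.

Against (3/7, 2/7, 2/7), each row's expected payoff is A: 0; B: -19/7; C: -2.
Taking the (1/10, 1/2, 2/5)-weighted average: (1/10)·(0) + (1/2)·(-19/7) + (2/5)·(-2) = -151/70.

-151/70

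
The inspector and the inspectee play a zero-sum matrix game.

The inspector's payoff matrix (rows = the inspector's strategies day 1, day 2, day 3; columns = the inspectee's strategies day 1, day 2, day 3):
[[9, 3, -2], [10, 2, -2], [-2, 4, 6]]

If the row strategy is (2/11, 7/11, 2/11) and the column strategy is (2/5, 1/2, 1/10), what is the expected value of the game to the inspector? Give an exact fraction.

Against (2/5, 1/2, 1/10), each row's expected payoff is day 1: 49/10; day 2: 24/5; day 3: 9/5.
Taking the (2/11, 7/11, 2/11)-weighted average: (2/11)·(49/10) + (7/11)·(24/5) + (2/11)·(9/5) = 47/11.

47/11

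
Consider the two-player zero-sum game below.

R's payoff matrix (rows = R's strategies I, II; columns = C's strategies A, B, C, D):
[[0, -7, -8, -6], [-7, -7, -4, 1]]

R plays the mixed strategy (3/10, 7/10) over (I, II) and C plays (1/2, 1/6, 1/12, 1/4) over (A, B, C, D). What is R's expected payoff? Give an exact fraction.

Against (1/2, 1/6, 1/12, 1/4), each row's expected payoff is I: -10/3; II: -19/4.
Taking the (3/10, 7/10)-weighted average: (3/10)·(-10/3) + (7/10)·(-19/4) = -173/40.

-173/40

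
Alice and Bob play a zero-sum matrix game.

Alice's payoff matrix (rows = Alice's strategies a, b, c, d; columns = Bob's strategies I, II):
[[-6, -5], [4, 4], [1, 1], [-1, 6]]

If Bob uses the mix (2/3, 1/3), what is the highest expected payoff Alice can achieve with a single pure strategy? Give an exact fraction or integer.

4

a: (-6)·(2/3) + (-5)·(1/3) = -17/3.
b: (4)·(2/3) + (4)·(1/3) = 4.
c: (1)·(2/3) + (1)·(1/3) = 1.
d: (-1)·(2/3) + (6)·(1/3) = 4/3.
The best pure response is b with expected payoff 4.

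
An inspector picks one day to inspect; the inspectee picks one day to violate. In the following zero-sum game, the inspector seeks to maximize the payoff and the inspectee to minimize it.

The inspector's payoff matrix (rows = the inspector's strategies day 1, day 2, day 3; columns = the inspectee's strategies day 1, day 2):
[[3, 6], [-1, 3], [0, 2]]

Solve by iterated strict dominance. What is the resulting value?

Row day 3 is strictly dominated by row day 1 (3>0, 6>2); eliminate day 3.
Row day 2 is strictly dominated by row day 1 (3>-1, 6>3); eliminate day 2.
Column day 2 is strictly dominated by day 1 for the inspectee (3<6); eliminate day 2.
Only (day 1, day 1) remains, with payoff 3.

3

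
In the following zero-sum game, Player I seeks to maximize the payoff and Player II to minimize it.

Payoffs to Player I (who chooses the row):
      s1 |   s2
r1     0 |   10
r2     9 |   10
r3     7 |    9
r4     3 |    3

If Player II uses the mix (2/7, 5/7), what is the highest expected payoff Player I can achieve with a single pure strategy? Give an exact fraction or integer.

68/7

r1: (0)·(2/7) + (10)·(5/7) = 50/7.
r2: (9)·(2/7) + (10)·(5/7) = 68/7.
r3: (7)·(2/7) + (9)·(5/7) = 59/7.
r4: (3)·(2/7) + (3)·(5/7) = 3.
The best pure response is r2 with expected payoff 68/7.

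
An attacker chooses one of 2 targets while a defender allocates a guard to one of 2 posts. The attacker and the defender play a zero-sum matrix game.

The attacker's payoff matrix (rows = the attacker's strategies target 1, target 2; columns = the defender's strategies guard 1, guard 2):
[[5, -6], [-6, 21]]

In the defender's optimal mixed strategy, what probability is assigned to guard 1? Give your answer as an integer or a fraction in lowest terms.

Row minima are -6 and -6, so the attacker's maximin is -6; column maxima are 5 and 21, so the defender's minimax is 5. These differ, so the equilibrium is in mixed strategies.
Let the defender play guard 1 with probability q. The attacker is indifferent when 5q − 6(1−q) = −6q + 21(1−q), giving q = 27/38.

27/38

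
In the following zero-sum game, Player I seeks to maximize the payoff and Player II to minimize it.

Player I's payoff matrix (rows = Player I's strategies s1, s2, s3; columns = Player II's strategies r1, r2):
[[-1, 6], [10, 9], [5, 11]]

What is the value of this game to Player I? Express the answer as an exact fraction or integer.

65/7

Row s1 is strictly dominated by row s3, so Player I never plays it.
The remaining 2×2 game on (s2, s3) × (r1, r2) has no saddle point. Let Player I play s2 with probability p; indifference gives 10p + 5(1−p) = 9p + 11(1−p), so p = 6/7.
Similarly Player II's optimal q on r1 is 2/7, and the value is 10·(2/7) + (9)·(5/7) = 65/7.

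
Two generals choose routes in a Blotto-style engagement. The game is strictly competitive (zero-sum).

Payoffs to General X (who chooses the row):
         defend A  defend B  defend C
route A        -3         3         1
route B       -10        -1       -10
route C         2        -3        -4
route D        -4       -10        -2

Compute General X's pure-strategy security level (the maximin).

The worst-case payoff for each row is route A: -3, route B: -10, route C: -4, route D: -10.
The best of these is -3.

-3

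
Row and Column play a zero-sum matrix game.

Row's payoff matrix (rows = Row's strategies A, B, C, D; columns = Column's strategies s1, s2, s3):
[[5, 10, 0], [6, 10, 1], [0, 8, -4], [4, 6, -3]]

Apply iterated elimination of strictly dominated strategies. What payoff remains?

Row D is strictly dominated by row A (5>4, 10>6, 0>-3); eliminate D.
Column s1 is strictly dominated by s3 for Column (0<5, 1<6, -4<0); eliminate s1.
Column s2 is strictly dominated by s3 for Column (0<10, 1<10, -4<8); eliminate s2.
Row C is strictly dominated by row A (0>-4); eliminate C.
Row A is strictly dominated by row B (1>0); eliminate A.
Only (B, s3) remains, with payoff 1.

1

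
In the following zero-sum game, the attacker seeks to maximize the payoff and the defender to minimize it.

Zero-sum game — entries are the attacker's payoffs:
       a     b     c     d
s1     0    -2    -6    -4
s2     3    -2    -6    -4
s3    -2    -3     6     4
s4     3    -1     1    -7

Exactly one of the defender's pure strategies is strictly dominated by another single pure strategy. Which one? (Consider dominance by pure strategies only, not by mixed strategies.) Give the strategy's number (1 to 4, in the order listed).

1

The defender prefers columns that give the attacker less. Compare a with b: -2 < 0, -2 < 3, -3 < -2, -1 < 3.
So b strictly dominates a for the defender; a is strictly dominated.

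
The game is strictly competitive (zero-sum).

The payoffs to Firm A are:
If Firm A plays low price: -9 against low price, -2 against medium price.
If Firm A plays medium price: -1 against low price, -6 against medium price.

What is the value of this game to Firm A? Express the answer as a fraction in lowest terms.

-13/3

Row minima are -9 and -6, so Firm A's maximin is -6; column maxima are -1 and -2, so Firm B's minimax is -2. These differ, so the equilibrium is in mixed strategies.
Let Firm A play low price with probability p. Firm B is indifferent when −9p − (1−p) = −2p − 6(1−p), giving p = 5/12.
Let Firm B play low price with probability q. Firm A is indifferent when −9q − 2(1−q) = −q − 6(1−q), giving q = 1/3.
The value is -9·(1/3) + (-2)·(2/3) = -13/3.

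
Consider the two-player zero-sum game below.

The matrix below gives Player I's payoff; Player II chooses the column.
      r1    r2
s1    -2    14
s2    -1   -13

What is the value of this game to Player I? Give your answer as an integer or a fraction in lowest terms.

-10/7

Row minima are -2 and -13, so Player I's maximin is -2; column maxima are -1 and 14, so Player II's minimax is -1. These differ, so the equilibrium is in mixed strategies.
Let Player I play s1 with probability p. Player II is indifferent when −2p − (1−p) = 14p − 13(1−p), giving p = 3/7.
Let Player II play r1 with probability q. Player I is indifferent when −2q + 14(1−q) = −q − 13(1−q), giving q = 27/28.
The value is -2·(27/28) + (14)·(1/28) = -10/7.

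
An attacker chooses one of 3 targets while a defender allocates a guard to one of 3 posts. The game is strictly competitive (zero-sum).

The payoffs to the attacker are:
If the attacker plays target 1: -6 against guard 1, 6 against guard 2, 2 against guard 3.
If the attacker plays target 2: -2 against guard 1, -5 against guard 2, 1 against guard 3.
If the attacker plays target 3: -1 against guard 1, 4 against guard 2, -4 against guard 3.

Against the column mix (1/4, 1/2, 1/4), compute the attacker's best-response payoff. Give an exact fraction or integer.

target 1: (-6)·(1/4) + (6)·(1/2) + (2)·(1/4) = 2.
target 2: (-2)·(1/4) + (-5)·(1/2) + (1)·(1/4) = -11/4.
target 3: (-1)·(1/4) + (4)·(1/2) + (-4)·(1/4) = 3/4.
The best pure response is target 1 with expected payoff 2.

2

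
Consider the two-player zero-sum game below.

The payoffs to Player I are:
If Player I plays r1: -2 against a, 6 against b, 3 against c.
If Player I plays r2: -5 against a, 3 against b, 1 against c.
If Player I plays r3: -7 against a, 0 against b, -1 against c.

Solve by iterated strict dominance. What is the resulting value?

-2

Row r2 is strictly dominated by row r1 (-2>-5, 6>3, 3>1); eliminate r2.
Row r3 is strictly dominated by row r1 (-2>-7, 6>0, 3>-1); eliminate r3.
Column b is strictly dominated by a for Player II (-2<6); eliminate b.
Column c is strictly dominated by a for Player II (-2<3); eliminate c.
Only (r1, a) remains, with payoff -2.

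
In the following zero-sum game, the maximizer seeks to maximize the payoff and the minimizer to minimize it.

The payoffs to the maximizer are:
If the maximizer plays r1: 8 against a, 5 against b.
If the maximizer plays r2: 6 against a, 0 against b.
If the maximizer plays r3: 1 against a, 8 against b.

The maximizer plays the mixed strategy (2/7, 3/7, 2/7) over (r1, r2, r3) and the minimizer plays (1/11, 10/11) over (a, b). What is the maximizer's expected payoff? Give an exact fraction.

296/77

Against (1/11, 10/11), each row's expected payoff is r1: 58/11; r2: 6/11; r3: 81/11.
Taking the (2/7, 3/7, 2/7)-weighted average: (2/7)·(58/11) + (3/7)·(6/11) + (2/7)·(81/11) = 296/77.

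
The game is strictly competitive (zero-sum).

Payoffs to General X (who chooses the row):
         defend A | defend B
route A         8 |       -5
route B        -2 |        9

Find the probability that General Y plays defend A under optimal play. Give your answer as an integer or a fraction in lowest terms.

7/12

Row minima are -5 and -2, so General X's maximin is -2; column maxima are 8 and 9, so General Y's minimax is 8. These differ, so the equilibrium is in mixed strategies.
Let General Y play defend A with probability q. General X is indifferent when 8q − 5(1−q) = −2q + 9(1−q), giving q = 7/12.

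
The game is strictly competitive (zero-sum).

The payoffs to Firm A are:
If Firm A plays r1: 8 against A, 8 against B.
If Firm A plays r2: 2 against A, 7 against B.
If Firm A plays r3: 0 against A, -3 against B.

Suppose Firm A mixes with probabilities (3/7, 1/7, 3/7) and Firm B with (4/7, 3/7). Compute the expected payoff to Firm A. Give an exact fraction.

Against (4/7, 3/7), each row's expected payoff is r1: 8; r2: 29/7; r3: -9/7.
Taking the (3/7, 1/7, 3/7)-weighted average: (3/7)·(8) + (1/7)·(29/7) + (3/7)·(-9/7) = 170/49.

170/49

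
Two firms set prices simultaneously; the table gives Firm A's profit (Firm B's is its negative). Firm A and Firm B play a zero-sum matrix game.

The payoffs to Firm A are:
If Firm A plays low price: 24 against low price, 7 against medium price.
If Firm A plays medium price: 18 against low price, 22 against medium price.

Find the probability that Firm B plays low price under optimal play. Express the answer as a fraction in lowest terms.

Row minima are 7 and 18, so Firm A's maximin is 18; column maxima are 24 and 22, so Firm B's minimax is 22. These differ, so the equilibrium is in mixed strategies.
Let Firm B play low price with probability q. Firm A is indifferent when 24q + 7(1−q) = 18q + 22(1−q), giving q = 5/7.

5/7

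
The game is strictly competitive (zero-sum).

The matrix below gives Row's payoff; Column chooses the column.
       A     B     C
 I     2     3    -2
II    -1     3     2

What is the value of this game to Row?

Column B is strictly dominated by A for Column (it gives Row more in every row).
The remaining 2×2 game on (I, II) × (A, C) has no saddle point. Let Row play I with probability p; indifference gives 2p − (1−p) = −2p + 2(1−p), so p = 3/7.
Similarly Column's optimal q on A is 4/7, and the value is 2·(4/7) + (-2)·(3/7) = 2/7.

2/7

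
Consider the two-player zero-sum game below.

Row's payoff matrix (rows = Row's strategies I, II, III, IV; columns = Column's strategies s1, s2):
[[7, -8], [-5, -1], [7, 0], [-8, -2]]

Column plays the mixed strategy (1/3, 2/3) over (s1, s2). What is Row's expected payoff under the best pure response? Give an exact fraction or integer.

I: (7)·(1/3) + (-8)·(2/3) = -3.
II: (-5)·(1/3) + (-1)·(2/3) = -7/3.
III: (7)·(1/3) + (0)·(2/3) = 7/3.
IV: (-8)·(1/3) + (-2)·(2/3) = -4.
The best pure response is III with expected payoff 7/3.

7/3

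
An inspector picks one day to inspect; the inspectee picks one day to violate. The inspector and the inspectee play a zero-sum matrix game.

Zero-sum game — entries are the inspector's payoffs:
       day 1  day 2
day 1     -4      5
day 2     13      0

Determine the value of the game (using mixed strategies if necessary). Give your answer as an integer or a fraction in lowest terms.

Row minima are -4 and 0, so the inspector's maximin is 0; column maxima are 13 and 5, so the inspectee's minimax is 5. These differ, so the equilibrium is in mixed strategies.
Let the inspector play day 1 with probability p. The inspectee is indifferent when −4p + 13(1−p) = 5p, giving p = 13/22.
Let the inspectee play day 1 with probability q. The inspector is indifferent when −4q + 5(1−q) = 13q, giving q = 5/22.
The value is -4·(5/22) + (5)·(17/22) = 65/22.

65/22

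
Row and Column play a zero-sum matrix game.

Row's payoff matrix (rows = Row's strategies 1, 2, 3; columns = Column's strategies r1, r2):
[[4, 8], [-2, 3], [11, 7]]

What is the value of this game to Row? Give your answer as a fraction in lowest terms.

Row 2 is strictly dominated by row 1, so Row never plays it.
The remaining 2×2 game on (1, 3) × (r1, r2) has no saddle point. Let Row play 1 with probability p; indifference gives 4p + 11(1−p) = 8p + 7(1−p), so p = 1/2.
Similarly Column's optimal q on r1 is 1/8, and the value is 4·(1/8) + (8)·(7/8) = 15/2.

15/2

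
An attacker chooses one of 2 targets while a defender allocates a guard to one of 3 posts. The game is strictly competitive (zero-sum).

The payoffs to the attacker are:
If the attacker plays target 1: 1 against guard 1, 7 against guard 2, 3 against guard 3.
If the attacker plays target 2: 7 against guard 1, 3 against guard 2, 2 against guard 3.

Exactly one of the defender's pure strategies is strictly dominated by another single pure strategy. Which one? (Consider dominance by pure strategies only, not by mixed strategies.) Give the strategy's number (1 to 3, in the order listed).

2

The defender prefers columns that give the attacker less. Compare guard 2 with guard 3: 3 < 7, 2 < 3.
So guard 3 strictly dominates guard 2 for the defender; guard 2 is strictly dominated.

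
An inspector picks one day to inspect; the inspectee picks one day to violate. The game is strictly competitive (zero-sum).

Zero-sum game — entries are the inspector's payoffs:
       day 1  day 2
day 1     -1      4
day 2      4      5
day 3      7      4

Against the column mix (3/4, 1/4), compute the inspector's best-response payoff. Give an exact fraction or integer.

25/4

day 1: (-1)·(3/4) + (4)·(1/4) = 1/4.
day 2: (4)·(3/4) + (5)·(1/4) = 17/4.
day 3: (7)·(3/4) + (4)·(1/4) = 25/4.
The best pure response is day 3 with expected payoff 25/4.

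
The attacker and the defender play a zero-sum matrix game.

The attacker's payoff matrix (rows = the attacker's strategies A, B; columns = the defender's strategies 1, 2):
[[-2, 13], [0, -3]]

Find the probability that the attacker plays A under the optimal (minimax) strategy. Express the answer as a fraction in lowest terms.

1/6

Row minima are -2 and -3, so the attacker's maximin is -2; column maxima are 0 and 13, so the defender's minimax is 0. These differ, so the equilibrium is in mixed strategies.
Let the attacker play A with probability p. The defender is indifferent when −2p = 13p − 3(1−p), giving p = 1/6.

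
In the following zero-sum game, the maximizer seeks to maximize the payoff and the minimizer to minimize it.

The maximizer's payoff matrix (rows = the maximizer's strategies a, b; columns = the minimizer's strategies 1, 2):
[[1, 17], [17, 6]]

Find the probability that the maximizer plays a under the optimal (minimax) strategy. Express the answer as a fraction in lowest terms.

Row minima are 1 and 6, so the maximizer's maximin is 6; column maxima are 17 and 17, so the minimizer's minimax is 17. These differ, so the equilibrium is in mixed strategies.
Let the maximizer play a with probability p. The minimizer is indifferent when p + 17(1−p) = 17p + 6(1−p), giving p = 11/27.

11/27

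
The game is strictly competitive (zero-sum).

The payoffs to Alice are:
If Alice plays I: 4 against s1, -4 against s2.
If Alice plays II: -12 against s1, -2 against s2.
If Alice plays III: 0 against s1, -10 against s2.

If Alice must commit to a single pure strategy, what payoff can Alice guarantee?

The worst-case payoff for each row is I: -4, II: -12, III: -10.
The best of these is -4.

-4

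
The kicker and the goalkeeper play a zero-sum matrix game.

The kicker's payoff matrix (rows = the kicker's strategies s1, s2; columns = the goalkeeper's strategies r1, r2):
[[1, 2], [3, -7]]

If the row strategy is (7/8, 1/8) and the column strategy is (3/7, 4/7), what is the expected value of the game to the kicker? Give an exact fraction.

29/28

Against (3/7, 4/7), each row's expected payoff is s1: 11/7; s2: -19/7.
Taking the (7/8, 1/8)-weighted average: (7/8)·(11/7) + (1/8)·(-19/7) = 29/28.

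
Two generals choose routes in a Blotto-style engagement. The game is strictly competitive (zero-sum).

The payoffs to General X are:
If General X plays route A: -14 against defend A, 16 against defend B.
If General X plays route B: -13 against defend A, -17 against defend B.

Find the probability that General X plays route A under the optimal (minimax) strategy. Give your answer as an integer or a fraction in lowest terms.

2/17

Row minima are -14 and -17, so General X's maximin is -14; column maxima are -13 and 16, so General Y's minimax is -13. These differ, so the equilibrium is in mixed strategies.
Let General X play route A with probability p. General Y is indifferent when −14p − 13(1−p) = 16p − 17(1−p), giving p = 2/17.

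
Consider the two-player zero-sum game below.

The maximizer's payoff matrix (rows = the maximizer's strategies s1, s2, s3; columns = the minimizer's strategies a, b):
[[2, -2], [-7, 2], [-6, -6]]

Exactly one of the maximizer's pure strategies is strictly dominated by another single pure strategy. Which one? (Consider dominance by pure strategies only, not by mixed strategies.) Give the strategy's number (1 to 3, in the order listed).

3

Compare s3 with s1: 2 > -6, -2 > -6.
So s1 strictly dominates s3 for the maximizer; s3 is strictly dominated.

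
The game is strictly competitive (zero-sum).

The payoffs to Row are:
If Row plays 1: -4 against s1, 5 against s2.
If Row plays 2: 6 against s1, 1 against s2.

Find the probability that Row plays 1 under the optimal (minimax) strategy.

Row minima are -4 and 1, so Row's maximin is 1; column maxima are 6 and 5, so Column's minimax is 5. These differ, so the equilibrium is in mixed strategies.
Let Row play 1 with probability p. Column is indifferent when −4p + 6(1−p) = 5p + (1−p), giving p = 5/14.

5/14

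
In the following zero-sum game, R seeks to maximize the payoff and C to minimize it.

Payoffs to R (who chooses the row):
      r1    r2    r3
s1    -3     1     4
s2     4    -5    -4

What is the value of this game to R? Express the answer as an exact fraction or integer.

Column r3 is strictly dominated by r2 for C (it gives R more in every row).
The remaining 2×2 game on (s1, s2) × (r1, r2) has no saddle point. Let R play s1 with probability p; indifference gives −3p + 4(1−p) = p − 5(1−p), so p = 9/13.
Similarly C's optimal q on r1 is 6/13, and the value is -3·(6/13) + (1)·(7/13) = -11/13.

-11/13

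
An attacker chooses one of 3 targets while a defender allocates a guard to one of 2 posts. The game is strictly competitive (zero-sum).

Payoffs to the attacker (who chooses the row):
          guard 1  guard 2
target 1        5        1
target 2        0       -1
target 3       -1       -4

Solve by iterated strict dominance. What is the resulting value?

1

Column guard 1 is strictly dominated by guard 2 for the defender (1<5, -1<0, -4<-1); eliminate guard 1.
Row target 2 is strictly dominated by row target 1 (1>-1); eliminate target 2.
Row target 3 is strictly dominated by row target 1 (1>-4); eliminate target 3.
Only (target 1, guard 2) remains, with payoff 1.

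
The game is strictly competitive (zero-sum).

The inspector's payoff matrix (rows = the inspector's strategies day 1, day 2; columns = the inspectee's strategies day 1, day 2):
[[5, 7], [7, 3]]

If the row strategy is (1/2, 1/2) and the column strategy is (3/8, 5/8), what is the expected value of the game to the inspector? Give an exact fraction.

43/8

Against (3/8, 5/8), each row's expected payoff is day 1: 25/4; day 2: 9/2.
Taking the (1/2, 1/2)-weighted average: (1/2)·(25/4) + (1/2)·(9/2) = 43/8.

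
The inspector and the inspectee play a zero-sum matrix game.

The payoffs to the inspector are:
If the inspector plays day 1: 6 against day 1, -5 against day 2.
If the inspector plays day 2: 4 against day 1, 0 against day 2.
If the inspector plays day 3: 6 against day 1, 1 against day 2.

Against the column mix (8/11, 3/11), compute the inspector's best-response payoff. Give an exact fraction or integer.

51/11

day 1: (6)·(8/11) + (-5)·(3/11) = 3.
day 2: (4)·(8/11) + (0)·(3/11) = 32/11.
day 3: (6)·(8/11) + (1)·(3/11) = 51/11.
The best pure response is day 3 with expected payoff 51/11.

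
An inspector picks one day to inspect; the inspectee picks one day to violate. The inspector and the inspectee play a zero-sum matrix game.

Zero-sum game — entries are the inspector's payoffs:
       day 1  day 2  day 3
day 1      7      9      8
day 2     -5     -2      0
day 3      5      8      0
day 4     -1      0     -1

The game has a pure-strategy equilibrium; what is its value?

Row minima: 7, -5, 0, -1 → the inspector's maximin is 7.
Column maxima: 7, 9, 8 → the inspectee's minimax is 7.
They coincide at (day 1, day 1), so the value is 7.

7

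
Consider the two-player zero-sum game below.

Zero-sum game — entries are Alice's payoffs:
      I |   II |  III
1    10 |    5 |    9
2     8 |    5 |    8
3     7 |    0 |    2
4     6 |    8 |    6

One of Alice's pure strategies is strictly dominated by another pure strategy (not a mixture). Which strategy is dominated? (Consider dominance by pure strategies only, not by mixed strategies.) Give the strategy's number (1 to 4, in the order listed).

Compare 3 with 1: 10 > 7, 5 > 0, 9 > 2.
So 1 strictly dominates 3 for Alice; 3 is strictly dominated.

3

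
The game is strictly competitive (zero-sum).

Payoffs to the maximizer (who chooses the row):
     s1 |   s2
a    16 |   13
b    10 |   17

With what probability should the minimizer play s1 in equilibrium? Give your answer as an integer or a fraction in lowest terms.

Row minima are 13 and 10, so the maximizer's maximin is 13; column maxima are 16 and 17, so the minimizer's minimax is 16. These differ, so the equilibrium is in mixed strategies.
Let the minimizer play s1 with probability q. The maximizer is indifferent when 16q + 13(1−q) = 10q + 17(1−q), giving q = 2/5.

2/5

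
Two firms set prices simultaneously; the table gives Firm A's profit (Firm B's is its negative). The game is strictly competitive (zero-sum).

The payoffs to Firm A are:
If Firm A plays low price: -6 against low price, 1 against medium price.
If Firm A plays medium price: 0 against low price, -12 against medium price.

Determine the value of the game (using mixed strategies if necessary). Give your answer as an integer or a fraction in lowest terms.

-72/19

Row minima are -6 and -12, so Firm A's maximin is -6; column maxima are 0 and 1, so Firm B's minimax is 0. These differ, so the equilibrium is in mixed strategies.
Let Firm A play low price with probability p. Firm B is indifferent when −6p = p − 12(1−p), giving p = 12/19.
Let Firm B play low price with probability q. Firm A is indifferent when −6q + (1−q) = −12(1−q), giving q = 13/19.
The value is -6·(13/19) + (1)·(6/19) = -72/19.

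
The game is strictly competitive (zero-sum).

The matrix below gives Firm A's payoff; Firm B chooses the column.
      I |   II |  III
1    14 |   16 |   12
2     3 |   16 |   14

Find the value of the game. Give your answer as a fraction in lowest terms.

Column II is strictly dominated by III for Firm B (it gives Firm A more in every row).
The remaining 2×2 game on (1, 2) × (I, III) has no saddle point. Let Firm A play 1 with probability p; indifference gives 14p + 3(1−p) = 12p + 14(1−p), so p = 11/13.
Similarly Firm B's optimal q on I is 2/13, and the value is 14·(2/13) + (12)·(11/13) = 160/13.

160/13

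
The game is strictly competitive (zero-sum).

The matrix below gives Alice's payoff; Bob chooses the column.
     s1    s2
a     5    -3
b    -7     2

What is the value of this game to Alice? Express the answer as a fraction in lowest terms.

-11/17

Row minima are -3 and -7, so Alice's maximin is -3; column maxima are 5 and 2, so Bob's minimax is 2. These differ, so the equilibrium is in mixed strategies.
Let Alice play a with probability p. Bob is indifferent when 5p − 7(1−p) = −3p + 2(1−p), giving p = 9/17.
Let Bob play s1 with probability q. Alice is indifferent when 5q − 3(1−q) = −7q + 2(1−q), giving q = 5/17.
The value is 5·(5/17) + (-3)·(12/17) = -11/17.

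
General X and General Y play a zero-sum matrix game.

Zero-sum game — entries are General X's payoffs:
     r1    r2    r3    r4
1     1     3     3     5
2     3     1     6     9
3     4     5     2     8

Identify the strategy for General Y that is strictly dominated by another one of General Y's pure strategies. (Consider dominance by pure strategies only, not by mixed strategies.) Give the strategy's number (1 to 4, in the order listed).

General Y prefers columns that give General X less. Compare r4 with r1: 1 < 5, 3 < 9, 4 < 8.
So r1 strictly dominates r4 for General Y; r4 is strictly dominated.

4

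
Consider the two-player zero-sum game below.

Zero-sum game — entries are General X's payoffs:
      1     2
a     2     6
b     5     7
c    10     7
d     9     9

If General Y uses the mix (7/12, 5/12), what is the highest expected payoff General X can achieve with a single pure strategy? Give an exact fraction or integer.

9

a: (2)·(7/12) + (6)·(5/12) = 11/3.
b: (5)·(7/12) + (7)·(5/12) = 35/6.
c: (10)·(7/12) + (7)·(5/12) = 35/4.
d: (9)·(7/12) + (9)·(5/12) = 9.
The best pure response is d with expected payoff 9.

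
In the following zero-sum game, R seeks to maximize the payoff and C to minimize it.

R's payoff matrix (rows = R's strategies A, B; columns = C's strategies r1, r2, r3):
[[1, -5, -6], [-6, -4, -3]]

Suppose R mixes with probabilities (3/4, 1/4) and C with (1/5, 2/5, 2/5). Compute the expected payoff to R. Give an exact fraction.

Against (1/5, 2/5, 2/5), each row's expected payoff is A: -21/5; B: -4.
Taking the (3/4, 1/4)-weighted average: (3/4)·(-21/5) + (1/4)·(-4) = -83/20.

-83/20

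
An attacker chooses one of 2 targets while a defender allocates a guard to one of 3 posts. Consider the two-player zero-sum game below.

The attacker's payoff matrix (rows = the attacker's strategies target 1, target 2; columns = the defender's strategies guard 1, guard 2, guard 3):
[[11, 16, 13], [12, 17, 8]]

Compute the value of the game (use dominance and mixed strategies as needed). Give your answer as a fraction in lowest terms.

Column guard 2 is strictly dominated by guard 1 for the defender (it gives the attacker more in every row).
The remaining 2×2 game on (target 1, target 2) × (guard 1, guard 3) has no saddle point. Let the attacker play target 1 with probability p; indifference gives 11p + 12(1−p) = 13p + 8(1−p), so p = 2/3.
Similarly the defender's optimal q on guard 1 is 5/6, and the value is 11·(5/6) + (13)·(1/6) = 34/3.

34/3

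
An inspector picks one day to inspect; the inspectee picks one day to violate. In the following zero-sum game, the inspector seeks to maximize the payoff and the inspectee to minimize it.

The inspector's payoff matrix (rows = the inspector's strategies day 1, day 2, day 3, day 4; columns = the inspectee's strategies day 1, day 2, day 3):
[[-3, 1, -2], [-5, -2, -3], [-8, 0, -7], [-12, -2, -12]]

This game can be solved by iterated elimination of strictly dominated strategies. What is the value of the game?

Column day 2 is strictly dominated by day 1 for the inspectee (-3<1, -5<-2, -8<0, -12<-2); eliminate day 2.
Row day 4 is strictly dominated by row day 1 (-3>-12, -2>-12); eliminate day 4.
Column day 3 is strictly dominated by day 1 for the inspectee (-3<-2, -5<-3, -8<-7); eliminate day 3.
Row day 3 is strictly dominated by row day 1 (-3>-8); eliminate day 3.
Row day 2 is strictly dominated by row day 1 (-3>-5); eliminate day 2.
Only (day 1, day 1) remains, with payoff -3.

-3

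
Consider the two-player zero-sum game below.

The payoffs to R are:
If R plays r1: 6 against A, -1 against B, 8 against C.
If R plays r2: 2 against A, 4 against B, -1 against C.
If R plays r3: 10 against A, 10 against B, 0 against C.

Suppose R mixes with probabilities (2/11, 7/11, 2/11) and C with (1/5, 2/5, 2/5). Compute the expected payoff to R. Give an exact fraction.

156/55

Against (1/5, 2/5, 2/5), each row's expected payoff is r1: 4; r2: 8/5; r3: 6.
Taking the (2/11, 7/11, 2/11)-weighted average: (2/11)·(4) + (7/11)·(8/5) + (2/11)·(6) = 156/55.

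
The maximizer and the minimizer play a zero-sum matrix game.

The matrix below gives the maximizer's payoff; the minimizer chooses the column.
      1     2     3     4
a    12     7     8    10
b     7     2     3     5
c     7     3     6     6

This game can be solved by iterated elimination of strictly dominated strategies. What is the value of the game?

7

Column 1 is strictly dominated by 2 for the minimizer (7<12, 2<7, 3<7); eliminate 1.
Row b is strictly dominated by row a (7>2, 8>3, 10>5); eliminate b.
Row c is strictly dominated by row a (7>3, 8>6, 10>6); eliminate c.
Column 3 is strictly dominated by 2 for the minimizer (7<8); eliminate 3.
Column 4 is strictly dominated by 2 for the minimizer (7<10); eliminate 4.
Only (a, 2) remains, with payoff 7.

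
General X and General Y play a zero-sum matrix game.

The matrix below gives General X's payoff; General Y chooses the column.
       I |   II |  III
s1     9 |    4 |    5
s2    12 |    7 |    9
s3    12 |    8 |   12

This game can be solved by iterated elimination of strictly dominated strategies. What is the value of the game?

8

Row s1 is strictly dominated by row s2 (12>9, 7>4, 9>5); eliminate s1.
Column III is strictly dominated by II for General Y (7<9, 8<12); eliminate III.
Column I is strictly dominated by II for General Y (7<12, 8<12); eliminate I.
Row s2 is strictly dominated by row s3 (8>7); eliminate s2.
Only (s3, II) remains, with payoff 8.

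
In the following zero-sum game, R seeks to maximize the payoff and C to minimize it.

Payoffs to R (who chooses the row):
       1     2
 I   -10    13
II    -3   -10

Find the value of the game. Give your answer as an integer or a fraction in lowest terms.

Row minima are -10 and -10, so R's maximin is -10; column maxima are -3 and 13, so C's minimax is -3. These differ, so the equilibrium is in mixed strategies.
Let R play I with probability p. C is indifferent when −10p − 3(1−p) = 13p − 10(1−p), giving p = 7/30.
Let C play 1 with probability q. R is indifferent when −10q + 13(1−q) = −3q − 10(1−q), giving q = 23/30.
The value is -10·(23/30) + (13)·(7/30) = -139/30.

-139/30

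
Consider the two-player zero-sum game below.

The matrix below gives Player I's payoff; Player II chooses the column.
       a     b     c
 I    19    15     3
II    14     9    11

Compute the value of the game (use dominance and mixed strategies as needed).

69/7

Column a is strictly dominated by b for Player II (it gives Player I more in every row).
The remaining 2×2 game on (I, II) × (b, c) has no saddle point. Let Player I play I with probability p; indifference gives 15p + 9(1−p) = 3p + 11(1−p), so p = 1/7.
Similarly Player II's optimal q on b is 4/7, and the value is 15·(4/7) + (3)·(3/7) = 69/7.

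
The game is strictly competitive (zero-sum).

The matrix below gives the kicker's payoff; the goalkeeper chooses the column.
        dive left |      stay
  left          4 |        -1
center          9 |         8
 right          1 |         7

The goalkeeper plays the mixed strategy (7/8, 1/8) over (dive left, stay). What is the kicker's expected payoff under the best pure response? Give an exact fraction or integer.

71/8

left: (4)·(7/8) + (-1)·(1/8) = 27/8.
center: (9)·(7/8) + (8)·(1/8) = 71/8.
right: (1)·(7/8) + (7)·(1/8) = 7/4.
The best pure response is center with expected payoff 71/8.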